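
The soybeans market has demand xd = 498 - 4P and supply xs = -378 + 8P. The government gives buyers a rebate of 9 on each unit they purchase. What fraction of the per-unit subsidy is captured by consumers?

Consumer share = 2/3

Pre-subsidy: 498 - 4P = -378 + 8P gives P* = 73, x* = 206.
With the rebate, buyers effectively pay Pb = Ps − 9, where Ps is the price sellers receive.
Demand in terms of Ps becomes xd = 498 − 4(Ps − 9) = 534 - 4Ps. Setting this equal to supply: 534 - 4Ps = -378 + 8Ps, so Ps = 76.
Buyers pay Pb = 76 − 9 = 67; x' = -378 + 8·76 = 230.
Buyers' price falls by P* − Pb = 73 − 67 = 6; sellers' price rises by Ps − P* = 76 − 73 = 3.
So consumers capture 6/9 = 2/3 of each unit of subsidy.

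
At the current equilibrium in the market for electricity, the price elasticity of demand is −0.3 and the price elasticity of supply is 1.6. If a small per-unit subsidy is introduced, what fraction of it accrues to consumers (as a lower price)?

Consumer share = 16/19

For a small subsidy around the equilibrium, the benefit split depends on the relative slopes, which at a point are proportional to the elasticities.
Buyer share = εs/(εs + |εd|) = 1.6/(1.6 + 0.3) = 16/19; seller share = |εd|/(εs + |εd|) = 3/19.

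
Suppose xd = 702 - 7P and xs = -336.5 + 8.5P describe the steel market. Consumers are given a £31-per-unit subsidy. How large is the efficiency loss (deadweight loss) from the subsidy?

Deadweight loss = £1844.5

Pre-subsidy: 702 - 7P = -336.5 + 8.5P gives P* = 67, x* = 233.
With the rebate, buyers effectively pay Pb = Ps − 31, where Ps is the price sellers receive.
Demand in terms of Ps becomes xd = 702 − 7(Ps − 31) = 919 - 7Ps. Setting this equal to supply: 919 - 7Ps = -336.5 + 8.5Ps, so Ps = 81.
Buyers pay Pb = 81 − 31 = 50; x' = -336.5 + 8.5·81 = 352.
The subsidy expands output by 352 − 233 = 119 past the efficient level; on those units the gap between marginal cost and willingness to pay runs from 0 up to 31.
DWL = ½ × 31 × 119 = 1844.5.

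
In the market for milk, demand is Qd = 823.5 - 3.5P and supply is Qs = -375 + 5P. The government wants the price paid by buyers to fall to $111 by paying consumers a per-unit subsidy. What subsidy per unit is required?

At a buyer price of 111, quantity demanded is 823.5 − 3.5·111 = 435.
Sellers supply 435 only when they receive Ps with -375 + 5·Ps = 435, i.e. Ps = 162.
s = Ps − Pb = 162 − 111 = 51.

Required subsidy s = $51 per unit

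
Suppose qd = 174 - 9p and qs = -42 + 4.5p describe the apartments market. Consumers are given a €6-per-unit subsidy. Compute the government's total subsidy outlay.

Pre-subsidy: 174 - 9p = -42 + 4.5p gives p* = 16, q* = 30.
With the rebate, buyers effectively pay pb = ps − 6, where ps is the price sellers receive.
Demand in terms of ps becomes qd = 174 − 9(ps − 6) = 228 - 9ps. Setting this equal to supply: 228 - 9ps = -42 + 4.5ps, so ps = 20.
Buyers pay pb = 20 − 6 = 14; q' = -42 + 4.5·20 = 48.
Government outlay = subsidy × quantity = 6 × 48 = 288.

Government cost = €288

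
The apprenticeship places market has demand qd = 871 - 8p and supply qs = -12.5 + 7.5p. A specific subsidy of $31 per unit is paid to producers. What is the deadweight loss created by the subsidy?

Deadweight loss = $1860

Pre-subsidy: 871 - 8p = -12.5 + 7.5p gives p* = 57, q* = 415.
With the subsidy, sellers receive ps = pb + 31 for each unit, where pb is the price buyers pay.
Supply in terms of pb becomes qs = -12.5 + 7.5(pb + 31) = 220 + 7.5pb. Setting this equal to demand: 871 - 8pb = 220 + 7.5pb, so pb = 42.
Sellers receive ps = 42 + 31 = 73; q' = 871 − 8·42 = 535.
The subsidy expands output by 535 − 415 = 120 past the efficient level; on those units the gap between marginal cost and willingness to pay runs from 0 up to 31.
DWL = ½ × 31 × 120 = 1860.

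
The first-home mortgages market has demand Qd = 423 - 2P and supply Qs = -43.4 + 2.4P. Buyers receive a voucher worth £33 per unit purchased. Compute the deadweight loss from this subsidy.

Deadweight loss = £594

Pre-subsidy: 423 - 2P = -43.4 + 2.4P gives P* = 106, Q* = 211.
With the rebate, buyers effectively pay Pb = Ps − 33, where Ps is the price sellers receive.
Demand in terms of Ps becomes Qd = 423 − 2(Ps − 33) = 489 - 2Ps. Setting this equal to supply: 489 - 2Ps = -43.4 + 2.4Ps, so Ps = 121.
Buyers pay Pb = 121 − 33 = 88; Q' = -43.4 + 2.4·121 = 247.
The subsidy expands output by 247 − 211 = 36 past the efficient level; on those units the gap between marginal cost and willingness to pay runs from 0 up to 33.
DWL = ½ × 33 × 36 = 594.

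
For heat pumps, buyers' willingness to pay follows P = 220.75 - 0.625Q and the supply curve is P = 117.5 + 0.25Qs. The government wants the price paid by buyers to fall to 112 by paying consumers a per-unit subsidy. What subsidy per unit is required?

At a buyer price of 112, quantity demanded is 353.2 − 1.6·112 = 174.
Sellers supply 174 only when they receive Ps = 117.5 + 0.25·174 = 161.
s = Ps − Pb = 161 − 112 = 49.

Required subsidy s = 49 per unit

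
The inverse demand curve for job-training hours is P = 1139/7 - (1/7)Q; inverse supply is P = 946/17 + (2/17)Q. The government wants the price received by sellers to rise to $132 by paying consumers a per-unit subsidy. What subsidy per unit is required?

At a seller price of 132, quantity supplied is -473 + 8.5·132 = 649.
Buyers absorb 649 only when they pay Pb = 1139/7 − (1/7)·649 = 70.
s = Ps − Pb = 132 − 70 = 62.

Required subsidy s = $62 per unit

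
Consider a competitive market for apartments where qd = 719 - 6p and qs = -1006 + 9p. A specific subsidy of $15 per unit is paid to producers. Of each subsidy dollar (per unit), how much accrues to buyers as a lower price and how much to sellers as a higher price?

Buyers gain $9 per unit; sellers gain $6 per unit

Pre-subsidy: 719 - 6p = -1006 + 9p gives p* = 115, q* = 29.
With the subsidy, sellers receive ps = pb + 15 for each unit, where pb is the price buyers pay.
Supply in terms of pb becomes qs = -1006 + 9(pb + 15) = -871 + 9pb. Setting this equal to demand: 719 - 6pb = -871 + 9pb, so pb = 106.
Sellers receive ps = 106 + 15 = 121; q' = 719 − 6·106 = 83.
Buyers' price falls by p* − pb = 115 − 106 = 9; sellers' price rises by ps − p* = 121 − 115 = 6.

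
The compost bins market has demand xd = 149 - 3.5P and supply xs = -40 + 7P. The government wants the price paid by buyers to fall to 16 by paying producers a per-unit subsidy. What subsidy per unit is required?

Required subsidy s = 3 per unit

At a buyer price of 16, quantity demanded is 149 − 3.5·16 = 93.
Sellers supply 93 only when they receive Ps with -40 + 7·Ps = 93, i.e. Ps = 19.
s = Ps − Pb = 19 − 16 = 3.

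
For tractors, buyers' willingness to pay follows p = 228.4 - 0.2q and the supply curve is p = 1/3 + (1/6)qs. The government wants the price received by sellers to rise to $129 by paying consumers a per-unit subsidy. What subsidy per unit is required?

At a seller price of 129, quantity supplied is -2 + 6·129 = 772.
Buyers absorb 772 only when they pay pb = 228.4 − 0.2·772 = 74.
s = ps − pb = 129 − 74 = 55.

Required subsidy s = $55 per unit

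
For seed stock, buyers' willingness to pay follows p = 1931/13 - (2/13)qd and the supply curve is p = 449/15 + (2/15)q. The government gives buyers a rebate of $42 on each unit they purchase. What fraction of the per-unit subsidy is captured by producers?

Producer share = 13/28

Pre-subsidy: 1931/13 - (2/13)q = 449/15 + (2/15)q gives q* = 413 and p* = 85.
With the rebate, buyers effectively pay pb = ps − 42, where ps is the price sellers receive.
On the curves, pb = 1931/13 - (2/13)q and ps = 449/15 + (2/15)q; the wedge ps − pb = 42 gives 449/15 + (2/15)q − (1931/13 - (2/13)q) = 42, so q' = 559.25.
Then pb = 1931/13 − (2/13)·559.25 = 62.5 and ps = 449/15 + (2/15)·559.25 = 104.5.
Buyers' price falls by p* − pb = 85 − 62.5 = 22.5; sellers' price rises by ps − p* = 104.5 − 85 = 19.5.
So producers capture 19.5/42 = 13/28 of each unit of subsidy.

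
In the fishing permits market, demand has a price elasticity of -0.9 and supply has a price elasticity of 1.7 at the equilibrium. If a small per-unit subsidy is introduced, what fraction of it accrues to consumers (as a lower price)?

For a small subsidy around the equilibrium, the benefit split depends on the relative slopes, which at a point are proportional to the elasticities.
Buyer share = εs/(εs + |εd|) = 1.7/(1.7 + 0.9) = 17/26; seller share = |εd|/(εs + |εd|) = 9/26.

Consumer share = 17/26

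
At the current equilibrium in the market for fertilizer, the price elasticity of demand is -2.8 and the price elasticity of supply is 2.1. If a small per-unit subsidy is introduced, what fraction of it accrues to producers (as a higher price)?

For a small subsidy around the equilibrium, the benefit split depends on the relative slopes, which at a point are proportional to the elasticities.
Buyer share = εs/(εs + |εd|) = 2.1/(2.1 + 2.8) = 3/7; seller share = |εd|/(εs + |εd|) = 4/7.
So producers capture 4/7 of the subsidy.

Producer share = 4/7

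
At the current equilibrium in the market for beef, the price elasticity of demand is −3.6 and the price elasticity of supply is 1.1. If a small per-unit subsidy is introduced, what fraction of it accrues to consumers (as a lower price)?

For a small subsidy around the equilibrium, the benefit split depends on the relative slopes, which at a point are proportional to the elasticities.
Buyer share = εs/(εs + |εd|) = 1.1/(1.1 + 3.6) = 11/47; seller share = |εd|/(εs + |εd|) = 36/47.

Consumer share = 11/47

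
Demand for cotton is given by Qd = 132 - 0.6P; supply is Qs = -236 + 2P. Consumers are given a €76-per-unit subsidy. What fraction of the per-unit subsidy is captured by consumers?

Consumer share = 10/13

Pre-subsidy: 132 - 0.6P = -236 + 2P gives P* = 1840/13, Q* = 612/13.
With the rebate, buyers effectively pay Pb = Ps − 76, where Ps is the price sellers receive.
Demand in terms of Ps becomes Qd = 132 − 0.6(Ps − 76) = 177.6 - 0.6Ps. Setting this equal to supply: 177.6 - 0.6Ps = -236 + 2Ps, so Ps = 2068/13.
Buyers pay Pb = 2068/13 − 76 = 1080/13; Q' = -236 + 2·(2068/13) = 1068/13.
Buyers' price falls by P* − Pb = 1840/13 − 1080/13 = 760/13; sellers' price rises by Ps − P* = 2068/13 − 1840/13 = 228/13.
So consumers capture (760/13)/76 = 10/13 of each unit of subsidy.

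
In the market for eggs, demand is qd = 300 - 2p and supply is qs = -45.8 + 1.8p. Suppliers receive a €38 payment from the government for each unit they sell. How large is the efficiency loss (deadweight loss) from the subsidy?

Deadweight loss = €684

Pre-subsidy: 300 - 2p = -45.8 + 1.8p gives p* = 91, q* = 118.
With the subsidy, sellers receive ps = pb + 38 for each unit, where pb is the price buyers pay.
Supply in terms of pb becomes qs = -45.8 + 1.8(pb + 38) = 22.6 + 1.8pb. Setting this equal to demand: 300 - 2pb = 22.6 + 1.8pb, so pb = 73.
Sellers receive ps = 73 + 38 = 111; q' = 300 − 2·73 = 154.
The subsidy expands output by 154 − 118 = 36 past the efficient level; on those units the gap between marginal cost and willingness to pay runs from 0 up to 38.
DWL = ½ × 38 × 36 = 684.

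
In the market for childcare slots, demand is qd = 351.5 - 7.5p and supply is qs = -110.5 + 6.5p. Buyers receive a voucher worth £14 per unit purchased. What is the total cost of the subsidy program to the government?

Pre-subsidy: 351.5 - 7.5p = -110.5 + 6.5p gives p* = 33, q* = 104.
With the rebate, buyers effectively pay pb = ps − 14, where ps is the price sellers receive.
Demand in terms of ps becomes qd = 351.5 − 7.5(ps − 14) = 456.5 - 7.5ps. Setting this equal to supply: 456.5 - 7.5ps = -110.5 + 6.5ps, so ps = 40.5.
Buyers pay pb = 40.5 − 14 = 26.5; q' = -110.5 + 6.5·40.5 = 152.75.
Government outlay = subsidy × quantity = 14 × 152.75 = 2138.5.

Government cost = £2138.5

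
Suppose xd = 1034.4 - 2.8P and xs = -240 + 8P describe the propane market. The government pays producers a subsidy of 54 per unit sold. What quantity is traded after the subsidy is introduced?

x' = 816

Pre-subsidy: 1034.4 - 2.8P = -240 + 8P gives P* = 118, x* = 704.
With the subsidy, sellers receive Ps = Pb + 54 for each unit, where Pb is the price buyers pay.
Supply in terms of Pb becomes xs = -240 + 8(Pb + 54) = 192 + 8Pb. Setting this equal to demand: 1034.4 - 2.8Pb = 192 + 8Pb, so Pb = 78.
Sellers receive Ps = 78 + 54 = 132; x' = 1034.4 − 2.8·78 = 816.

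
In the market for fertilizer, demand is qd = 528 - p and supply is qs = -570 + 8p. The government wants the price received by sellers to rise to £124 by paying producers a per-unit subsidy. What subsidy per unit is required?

Required subsidy s = £18 per unit

At a seller price of 124, quantity supplied is -570 + 8·124 = 422.
Buyers absorb 422 only when they pay pb with 528 − 1·pb = 422, i.e. pb = 106.
s = ps − pb = 124 − 106 = 18.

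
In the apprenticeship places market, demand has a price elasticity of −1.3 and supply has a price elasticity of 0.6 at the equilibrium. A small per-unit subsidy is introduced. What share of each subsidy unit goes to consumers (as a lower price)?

Consumer share = 6/19

For a small subsidy around the equilibrium, the benefit split depends on the relative slopes, which at a point are proportional to the elasticities.
Buyer share = εs/(εs + |εd|) = 0.6/(0.6 + 1.3) = 6/19; seller share = |εd|/(εs + |εd|) = 13/19.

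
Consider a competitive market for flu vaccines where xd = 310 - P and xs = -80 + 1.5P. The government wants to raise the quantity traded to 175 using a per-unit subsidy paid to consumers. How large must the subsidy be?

Required subsidy s = 35 per unit

At x = 175, invert demand for the buyer price: Pb = (310 − 175)/1 = 135; invert supply for the seller price: Ps = (175 − (-80))/1.5 = 170.
The subsidy must fill the gap: s = Ps − Pb = 170 − 135 = 35.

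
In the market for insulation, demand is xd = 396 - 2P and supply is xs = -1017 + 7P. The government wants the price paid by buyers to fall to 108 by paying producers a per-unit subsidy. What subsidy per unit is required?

At a buyer price of 108, quantity demanded is 396 − 2·108 = 180.
Sellers supply 180 only when they receive Ps with -1017 + 7·Ps = 180, i.e. Ps = 171.
s = Ps − Pb = 171 − 108 = 63.

Required subsidy s = 63 per unit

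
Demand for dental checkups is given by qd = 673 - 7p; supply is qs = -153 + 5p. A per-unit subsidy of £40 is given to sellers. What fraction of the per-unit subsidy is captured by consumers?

Consumer share = 5/12

Pre-subsidy: 673 - 7p = -153 + 5p gives p* = 413/6, q* = 1147/6.
With the subsidy, sellers receive ps = pb + 40 for each unit, where pb is the price buyers pay.
Supply in terms of pb becomes qs = -153 + 5(pb + 40) = 47 + 5pb. Setting this equal to demand: 673 - 7pb = 47 + 5pb, so pb = 313/6.
Sellers receive ps = 313/6 + 40 = 553/6; q' = 673 − 7·(313/6) = 1847/6.
Buyers' price falls by p* − pb = 413/6 − 313/6 = 50/3; sellers' price rises by ps − p* = 553/6 − 413/6 = 70/3.
So consumers capture (50/3)/40 = 5/12 of each unit of subsidy.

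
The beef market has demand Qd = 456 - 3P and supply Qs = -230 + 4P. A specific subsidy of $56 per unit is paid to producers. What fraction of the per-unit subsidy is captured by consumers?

Consumer share = 4/7

Pre-subsidy: 456 - 3P = -230 + 4P gives P* = 98, Q* = 162.
With the subsidy, sellers receive Ps = Pb + 56 for each unit, where Pb is the price buyers pay.
Supply in terms of Pb becomes Qs = -230 + 4(Pb + 56) = -6 + 4Pb. Setting this equal to demand: 456 - 3Pb = -6 + 4Pb, so Pb = 66.
Sellers receive Ps = 66 + 56 = 122; Q' = 456 − 3·66 = 258.
Buyers' price falls by P* − Pb = 98 − 66 = 32; sellers' price rises by Ps − P* = 122 − 98 = 24.
So consumers capture 32/56 = 4/7 of each unit of subsidy.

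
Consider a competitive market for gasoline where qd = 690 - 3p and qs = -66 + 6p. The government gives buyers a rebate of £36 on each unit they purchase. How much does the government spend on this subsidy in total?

Government cost = £18360

Pre-subsidy: 690 - 3p = -66 + 6p gives p* = 84, q* = 438.
With the rebate, buyers effectively pay pb = ps − 36, where ps is the price sellers receive.
Demand in terms of ps becomes qd = 690 − 3(ps − 36) = 798 - 3ps. Setting this equal to supply: 798 - 3ps = -66 + 6ps, so ps = 96.
Buyers pay pb = 96 − 36 = 60; q' = -66 + 6·96 = 510.
Government outlay = subsidy × quantity = 36 × 510 = 18360.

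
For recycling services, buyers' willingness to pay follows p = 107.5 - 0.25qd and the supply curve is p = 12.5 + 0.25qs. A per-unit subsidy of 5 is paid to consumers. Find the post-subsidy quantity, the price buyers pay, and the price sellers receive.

Pre-subsidy: 107.5 - 0.25q = 12.5 + 0.25q gives q* = 190 and p* = 60.
With the rebate, buyers effectively pay pb = ps − 5, where ps is the price sellers receive.
On the curves, pb = 107.5 - 0.25q and ps = 12.5 + 0.25q; the wedge ps − pb = 5 gives 12.5 + 0.25q − (107.5 - 0.25q) = 5, so q' = 200.
Then pb = 107.5 − 0.25·200 = 57.5 and ps = 12.5 + 0.25·200 = 62.5.

q' = 200; buyers pay 57.5; sellers receive 62.5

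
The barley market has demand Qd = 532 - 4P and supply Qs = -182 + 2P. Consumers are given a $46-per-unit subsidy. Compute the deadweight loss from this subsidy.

Deadweight loss = 4232/3

Pre-subsidy: 532 - 4P = -182 + 2P gives P* = 119, Q* = 56.
With the rebate, buyers effectively pay Pb = Ps − 46, where Ps is the price sellers receive.
Demand in terms of Ps becomes Qd = 532 − 4(Ps − 46) = 716 - 4Ps. Setting this equal to supply: 716 - 4Ps = -182 + 2Ps, so Ps = 449/3.
Buyers pay Pb = 449/3 − 46 = 311/3; Q' = -182 + 2·(449/3) = 352/3.
The subsidy expands output by 352/3 − 56 = 184/3 past the efficient level; on those units the gap between marginal cost and willingness to pay runs from 0 up to 46.
DWL = ½ × 46 × 184/3 = 4232/3.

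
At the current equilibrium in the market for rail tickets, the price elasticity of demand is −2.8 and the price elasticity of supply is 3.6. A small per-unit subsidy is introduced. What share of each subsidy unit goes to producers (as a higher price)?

Producer share = 0.4375

For a small subsidy around the equilibrium, the benefit split depends on the relative slopes, which at a point are proportional to the elasticities.
Buyer share = εs/(εs + |εd|) = 3.6/(3.6 + 2.8) = 0.5625; seller share = |εd|/(εs + |εd|) = 0.4375.
So producers capture 0.4375 of the subsidy.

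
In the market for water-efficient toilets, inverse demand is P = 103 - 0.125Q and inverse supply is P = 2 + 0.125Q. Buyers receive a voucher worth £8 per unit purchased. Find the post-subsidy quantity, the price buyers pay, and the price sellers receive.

Pre-subsidy: 103 - 0.125Q = 2 + 0.125Q gives Q* = 404 and P* = 52.5.
With the rebate, buyers effectively pay Pb = Ps − 8, where Ps is the price sellers receive.
On the curves, Pb = 103 - 0.125Q and Ps = 2 + 0.125Q; the wedge Ps − Pb = 8 gives 2 + 0.125Q − (103 - 0.125Q) = 8, so Q' = 436.
Then Pb = 103 − 0.125·436 = 48.5 and Ps = 2 + 0.125·436 = 56.5.

Q' = 436; buyers pay £48.5; sellers receive £56.5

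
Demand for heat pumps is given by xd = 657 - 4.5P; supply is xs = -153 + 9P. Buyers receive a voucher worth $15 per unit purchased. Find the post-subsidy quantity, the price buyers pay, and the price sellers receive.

Pre-subsidy: 657 - 4.5P = -153 + 9P gives P* = 60, x* = 387.
With the rebate, buyers effectively pay Pb = Ps − 15, where Ps is the price sellers receive.
Demand in terms of Ps becomes xd = 657 − 4.5(Ps − 15) = 724.5 - 4.5Ps. Setting this equal to supply: 724.5 - 4.5Ps = -153 + 9Ps, so Ps = 65.
Buyers pay Pb = 65 − 15 = 50; x' = -153 + 9·65 = 432.

x' = 432; buyers pay $50; sellers receive $65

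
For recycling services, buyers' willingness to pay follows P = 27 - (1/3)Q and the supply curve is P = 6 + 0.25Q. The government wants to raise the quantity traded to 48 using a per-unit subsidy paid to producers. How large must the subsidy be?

At Q = 48, from the demand curve buyers pay Pb = 27 − (1/3)·48 = 11; from the supply curve sellers need Ps = 6 + 0.25·48 = 18.
The subsidy must fill the gap: s = Ps − Pb = 18 − 11 = 7.

Required subsidy s = 7 per unit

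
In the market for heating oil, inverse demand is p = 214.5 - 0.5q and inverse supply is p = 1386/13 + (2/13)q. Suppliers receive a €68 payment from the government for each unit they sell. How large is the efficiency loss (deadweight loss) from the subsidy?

Pre-subsidy: 214.5 - 0.5q = 1386/13 + (2/13)q gives q* = 165 and p* = 132.
With the subsidy, sellers receive ps = pb + 68 for each unit, where pb is the price buyers pay.
On the curves, pb = 214.5 - 0.5q and ps = 1386/13 + (2/13)q; the wedge ps − pb = 68 gives 1386/13 + (2/13)q − (214.5 - 0.5q) = 68, so q' = 269.
Then pb = 214.5 − 0.5·269 = 80 and ps = 1386/13 + (2/13)·269 = 148.
The subsidy expands output by 269 − 165 = 104 past the efficient level; on those units the gap between marginal cost and willingness to pay runs from 0 up to 68.
DWL = ½ × 68 × 104 = 3536.

Deadweight loss = €3536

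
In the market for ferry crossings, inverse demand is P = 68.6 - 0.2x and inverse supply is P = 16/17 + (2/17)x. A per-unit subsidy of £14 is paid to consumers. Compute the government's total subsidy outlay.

Pre-subsidy: 68.6 - 0.2x = 16/17 + (2/17)x gives x* = 213 and P* = 26.
With the rebate, buyers effectively pay Pb = Ps − 14, where Ps is the price sellers receive.
On the curves, Pb = 68.6 - 0.2x and Ps = 16/17 + (2/17)x; the wedge Ps − Pb = 14 gives 16/17 + (2/17)x − (68.6 - 0.2x) = 14, so x' = 6941/27.
Then Pb = 68.6 − 0.2·(6941/27) = 464/27 and Ps = 16/17 + (2/17)·(6941/27) = 842/27.
Government outlay = subsidy × quantity = 14 × 6941/27 = 97174/27.

Government cost = 97174/27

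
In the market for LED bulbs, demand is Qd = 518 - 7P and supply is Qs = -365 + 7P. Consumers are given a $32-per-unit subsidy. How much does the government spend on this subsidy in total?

Government cost = $6032

Pre-subsidy: 518 - 7P = -365 + 7P gives P* = 883/14, Q* = 76.5.
With the rebate, buyers effectively pay Pb = Ps − 32, where Ps is the price sellers receive.
Demand in terms of Ps becomes Qd = 518 − 7(Ps − 32) = 742 - 7Ps. Setting this equal to supply: 742 - 7Ps = -365 + 7Ps, so Ps = 1107/14.
Buyers pay Pb = 1107/14 − 32 = 659/14; Q' = -365 + 7·(1107/14) = 188.5.
Government outlay = subsidy × quantity = 32 × 188.5 = 6032.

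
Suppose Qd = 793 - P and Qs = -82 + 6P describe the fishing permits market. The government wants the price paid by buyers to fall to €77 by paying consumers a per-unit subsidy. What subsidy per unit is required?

At a buyer price of 77, quantity demanded is 793 − 1·77 = 716.
Sellers supply 716 only when they receive Ps with -82 + 6·Ps = 716, i.e. Ps = 133.
s = Ps − Pb = 133 − 77 = 56.

Required subsidy s = €56 per unit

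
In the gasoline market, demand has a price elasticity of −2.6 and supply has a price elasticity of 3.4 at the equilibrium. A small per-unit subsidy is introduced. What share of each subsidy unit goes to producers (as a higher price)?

Producer share = 13/30

For a small subsidy around the equilibrium, the benefit split depends on the relative slopes, which at a point are proportional to the elasticities.
Buyer share = εs/(εs + |εd|) = 3.4/(3.4 + 2.6) = 17/30; seller share = |εd|/(εs + |εd|) = 13/30.
So producers capture 13/30 of the subsidy.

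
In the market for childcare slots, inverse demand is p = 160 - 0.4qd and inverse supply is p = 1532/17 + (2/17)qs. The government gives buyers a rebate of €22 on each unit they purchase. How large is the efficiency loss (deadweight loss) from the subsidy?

Deadweight loss = €467.5

Pre-subsidy: 160 - 0.4q = 1532/17 + (2/17)q gives q* = 135 and p* = 106.
With the rebate, buyers effectively pay pb = ps − 22, where ps is the price sellers receive.
On the curves, pb = 160 - 0.4q and ps = 1532/17 + (2/17)q; the wedge ps − pb = 22 gives 1532/17 + (2/17)q − (160 - 0.4q) = 22, so q' = 177.5.
Then pb = 160 − 0.4·177.5 = 89 and ps = 1532/17 + (2/17)·177.5 = 111.
The subsidy expands output by 177.5 − 135 = 42.5 past the efficient level; on those units the gap between marginal cost and willingness to pay runs from 0 up to 22.
DWL = ½ × 22 × 42.5 = 467.5.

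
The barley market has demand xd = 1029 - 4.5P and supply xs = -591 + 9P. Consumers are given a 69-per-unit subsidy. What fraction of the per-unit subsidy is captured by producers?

Pre-subsidy: 1029 - 4.5P = -591 + 9P gives P* = 120, x* = 489.
With the rebate, buyers effectively pay Pb = Ps − 69, where Ps is the price sellers receive.
Demand in terms of Ps becomes xd = 1029 − 4.5(Ps − 69) = 1339.5 - 4.5Ps. Setting this equal to supply: 1339.5 - 4.5Ps = -591 + 9Ps, so Ps = 143.
Buyers pay Pb = 143 − 69 = 74; x' = -591 + 9·143 = 696.
Buyers' price falls by P* − Pb = 120 − 74 = 46; sellers' price rises by Ps − P* = 143 − 120 = 23.
So producers capture 23/69 = 1/3 of each unit of subsidy.

Producer share = 1/3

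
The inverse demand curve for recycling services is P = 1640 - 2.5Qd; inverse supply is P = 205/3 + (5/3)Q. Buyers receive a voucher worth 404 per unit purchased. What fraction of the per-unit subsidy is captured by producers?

Pre-subsidy: 1640 - 2.5Q = 205/3 + (5/3)Q gives Q* = 377.2 and P* = 697.
With the rebate, buyers effectively pay Pb = Ps − 404, where Ps is the price sellers receive.
On the curves, Pb = 1640 - 2.5Q and Ps = 205/3 + (5/3)Q; the wedge Ps − Pb = 404 gives 205/3 + (5/3)Q − (1640 - 2.5Q) = 404, so Q' = 474.16.
Then Pb = 1640 − 2.5·474.16 = 454.6 and Ps = 205/3 + (5/3)·474.16 = 858.6.
Buyers' price falls by P* − Pb = 697 − 454.6 = 242.4; sellers' price rises by Ps − P* = 858.6 − 697 = 161.6.
So producers capture 161.6/404 = 0.4 of each unit of subsidy.

Producer share = 0.4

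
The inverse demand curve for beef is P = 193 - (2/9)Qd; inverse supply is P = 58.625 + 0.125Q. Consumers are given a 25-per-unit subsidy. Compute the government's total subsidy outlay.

Pre-subsidy: 193 - (2/9)Q = 58.625 + 0.125Q gives Q* = 387 and P* = 107.
With the rebate, buyers effectively pay Pb = Ps − 25, where Ps is the price sellers receive.
On the curves, Pb = 193 - (2/9)Q and Ps = 58.625 + 0.125Q; the wedge Ps − Pb = 25 gives 58.625 + 0.125Q − (193 - (2/9)Q) = 25, so Q' = 459.
Then Pb = 193 − (2/9)·459 = 91 and Ps = 58.625 + 0.125·459 = 116.
Government outlay = subsidy × quantity = 25 × 459 = 11475.

Government cost = 11475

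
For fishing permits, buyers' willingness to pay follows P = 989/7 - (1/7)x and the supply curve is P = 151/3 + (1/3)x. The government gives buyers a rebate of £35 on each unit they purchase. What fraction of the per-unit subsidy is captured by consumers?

Pre-subsidy: 989/7 - (1/7)x = 151/3 + (1/3)x gives x* = 191 and P* = 114.
With the rebate, buyers effectively pay Pb = Ps − 35, where Ps is the price sellers receive.
On the curves, Pb = 989/7 - (1/7)x and Ps = 151/3 + (1/3)x; the wedge Ps − Pb = 35 gives 151/3 + (1/3)x − (989/7 - (1/7)x) = 35, so x' = 264.5.
Then Pb = 989/7 − (1/7)·264.5 = 103.5 and Ps = 151/3 + (1/3)·264.5 = 138.5.
Buyers' price falls by P* − Pb = 114 − 103.5 = 10.5; sellers' price rises by Ps − P* = 138.5 − 114 = 24.5.
So consumers capture 10.5/35 = 0.3 of each unit of subsidy.

Consumer share = 0.3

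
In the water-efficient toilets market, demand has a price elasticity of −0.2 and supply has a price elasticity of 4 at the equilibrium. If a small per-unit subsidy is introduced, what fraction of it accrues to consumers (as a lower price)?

For a small subsidy around the equilibrium, the benefit split depends on the relative slopes, which at a point are proportional to the elasticities.
Buyer share = εs/(εs + |εd|) = 4/(4 + 0.2) = 20/21; seller share = |εd|/(εs + |εd|) = 1/21.

Consumer share = 20/21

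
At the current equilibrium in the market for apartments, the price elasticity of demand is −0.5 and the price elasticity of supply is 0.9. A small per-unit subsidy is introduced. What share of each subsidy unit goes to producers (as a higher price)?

For a small subsidy around the equilibrium, the benefit split depends on the relative slopes, which at a point are proportional to the elasticities.
Buyer share = εs/(εs + |εd|) = 0.9/(0.9 + 0.5) = 9/14; seller share = |εd|/(εs + |εd|) = 5/14.
So producers capture 5/14 of the subsidy.

Producer share = 5/14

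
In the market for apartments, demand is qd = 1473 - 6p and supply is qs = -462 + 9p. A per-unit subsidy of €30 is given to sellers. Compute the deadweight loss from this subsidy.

Deadweight loss = €1620

Pre-subsidy: 1473 - 6p = -462 + 9p gives p* = 129, q* = 699.
With the subsidy, sellers receive ps = pb + 30 for each unit, where pb is the price buyers pay.
Supply in terms of pb becomes qs = -462 + 9(pb + 30) = -192 + 9pb. Setting this equal to demand: 1473 - 6pb = -192 + 9pb, so pb = 111.
Sellers receive ps = 111 + 30 = 141; q' = 1473 − 6·111 = 807.
The subsidy expands output by 807 − 699 = 108 past the efficient level; on those units the gap between marginal cost and willingness to pay runs from 0 up to 30.
DWL = ½ × 30 × 108 = 1620.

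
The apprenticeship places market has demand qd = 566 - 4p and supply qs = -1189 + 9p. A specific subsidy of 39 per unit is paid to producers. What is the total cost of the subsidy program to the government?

Government cost = 5226

Pre-subsidy: 566 - 4p = -1189 + 9p gives p* = 135, q* = 26.
With the subsidy, sellers receive ps = pb + 39 for each unit, where pb is the price buyers pay.
Supply in terms of pb becomes qs = -1189 + 9(pb + 39) = -838 + 9pb. Setting this equal to demand: 566 - 4pb = -838 + 9pb, so pb = 108.
Sellers receive ps = 108 + 39 = 147; q' = 566 − 4·108 = 134.
Government outlay = subsidy × quantity = 39 × 134 = 5226.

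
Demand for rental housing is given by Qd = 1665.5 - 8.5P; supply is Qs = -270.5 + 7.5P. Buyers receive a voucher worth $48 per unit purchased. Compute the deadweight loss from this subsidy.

Deadweight loss = $4590

Pre-subsidy: 1665.5 - 8.5P = -270.5 + 7.5P gives P* = 121, Q* = 637.
With the rebate, buyers effectively pay Pb = Ps − 48, where Ps is the price sellers receive.
Demand in terms of Ps becomes Qd = 1665.5 − 8.5(Ps − 48) = 2073.5 - 8.5Ps. Setting this equal to supply: 2073.5 - 8.5Ps = -270.5 + 7.5Ps, so Ps = 146.5.
Buyers pay Pb = 146.5 − 48 = 98.5; Q' = -270.5 + 7.5·146.5 = 828.25.
The subsidy expands output by 828.25 − 637 = 191.25 past the efficient level; on those units the gap between marginal cost and willingness to pay runs from 0 up to 48.
DWL = ½ × 48 × 191.25 = 4590.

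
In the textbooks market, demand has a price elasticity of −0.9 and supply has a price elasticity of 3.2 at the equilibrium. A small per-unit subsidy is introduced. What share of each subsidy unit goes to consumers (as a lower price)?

Consumer share = 32/41

For a small subsidy around the equilibrium, the benefit split depends on the relative slopes, which at a point are proportional to the elasticities.
Buyer share = εs/(εs + |εd|) = 3.2/(3.2 + 0.9) = 32/41; seller share = |εd|/(εs + |εd|) = 9/41.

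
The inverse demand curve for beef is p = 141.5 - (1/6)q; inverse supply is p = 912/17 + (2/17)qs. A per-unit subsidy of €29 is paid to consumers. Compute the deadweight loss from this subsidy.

Deadweight loss = €1479

Pre-subsidy: 141.5 - (1/6)q = 912/17 + (2/17)q gives q* = 309 and p* = 90.
With the rebate, buyers effectively pay pb = ps − 29, where ps is the price sellers receive.
On the curves, pb = 141.5 - (1/6)q and ps = 912/17 + (2/17)q; the wedge ps − pb = 29 gives 912/17 + (2/17)q − (141.5 - (1/6)q) = 29, so q' = 411.
Then pb = 141.5 − (1/6)·411 = 73 and ps = 912/17 + (2/17)·411 = 102.
The subsidy expands output by 411 − 309 = 102 past the efficient level; on those units the gap between marginal cost and willingness to pay runs from 0 up to 29.
DWL = ½ × 29 × 102 = 1479.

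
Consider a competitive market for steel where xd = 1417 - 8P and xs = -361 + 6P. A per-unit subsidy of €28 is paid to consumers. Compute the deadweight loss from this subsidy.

Pre-subsidy: 1417 - 8P = -361 + 6P gives P* = 127, x* = 401.
With the rebate, buyers effectively pay Pb = Ps − 28, where Ps is the price sellers receive.
Demand in terms of Ps becomes xd = 1417 − 8(Ps − 28) = 1641 - 8Ps. Setting this equal to supply: 1641 - 8Ps = -361 + 6Ps, so Ps = 143.
Buyers pay Pb = 143 − 28 = 115; x' = -361 + 6·143 = 497.
The subsidy expands output by 497 − 401 = 96 past the efficient level; on those units the gap between marginal cost and willingness to pay runs from 0 up to 28.
DWL = ½ × 28 × 96 = 1344.

Deadweight loss = €1344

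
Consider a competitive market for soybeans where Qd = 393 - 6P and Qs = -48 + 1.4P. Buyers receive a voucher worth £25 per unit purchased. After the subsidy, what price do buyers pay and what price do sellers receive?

Pre-subsidy: 393 - 6P = -48 + 1.4P gives P* = 2205/37, Q* = 1311/37.
With the rebate, buyers effectively pay Pb = Ps − 25, where Ps is the price sellers receive.
Demand in terms of Ps becomes Qd = 393 − 6(Ps − 25) = 543 - 6Ps. Setting this equal to supply: 543 - 6Ps = -48 + 1.4Ps, so Ps = 2955/37.
Buyers pay Pb = 2955/37 − 25 = 2030/37; Q' = -48 + 1.4·(2955/37) = 2361/37.

Buyers pay 2030/37; sellers receive 2955/37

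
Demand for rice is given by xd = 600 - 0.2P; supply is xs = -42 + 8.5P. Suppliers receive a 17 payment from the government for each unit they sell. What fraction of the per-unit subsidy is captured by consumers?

Pre-subsidy: 600 - 0.2P = -42 + 8.5P gives P* = 2140/29, x* = 16972/29.
With the subsidy, sellers receive Ps = Pb + 17 for each unit, where Pb is the price buyers pay.
Supply in terms of Pb becomes xs = -42 + 8.5(Pb + 17) = 102.5 + 8.5Pb. Setting this equal to demand: 600 - 0.2Pb = 102.5 + 8.5Pb, so Pb = 4975/87.
Sellers receive Ps = 4975/87 + 17 = 6454/87; x' = 600 − 0.2·(4975/87) = 51205/87.
Buyers' price falls by P* − Pb = 2140/29 − 4975/87 = 1445/87; sellers' price rises by Ps − P* = 6454/87 − 2140/29 = 34/87.
So consumers capture (1445/87)/17 = 85/87 of each unit of subsidy.

Consumer share = 85/87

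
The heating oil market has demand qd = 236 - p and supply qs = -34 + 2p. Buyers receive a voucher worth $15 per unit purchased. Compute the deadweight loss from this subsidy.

Pre-subsidy: 236 - p = -34 + 2p gives p* = 90, q* = 146.
With the rebate, buyers effectively pay pb = ps − 15, where ps is the price sellers receive.
Demand in terms of ps becomes qd = 236 − 1(ps − 15) = 251 - ps. Setting this equal to supply: 251 - ps = -34 + 2ps, so ps = 95.
Buyers pay pb = 95 − 15 = 80; q' = -34 + 2·95 = 156.
The subsidy expands output by 156 − 146 = 10 past the efficient level; on those units the gap between marginal cost and willingness to pay runs from 0 up to 15.
DWL = ½ × 15 × 10 = 75.

Deadweight loss = $75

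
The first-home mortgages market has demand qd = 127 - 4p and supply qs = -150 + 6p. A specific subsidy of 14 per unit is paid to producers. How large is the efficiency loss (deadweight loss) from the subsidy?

Deadweight loss = 235.2

Pre-subsidy: 127 - 4p = -150 + 6p gives p* = 27.7, q* = 16.2.
With the subsidy, sellers receive ps = pb + 14 for each unit, where pb is the price buyers pay.
Supply in terms of pb becomes qs = -150 + 6(pb + 14) = -66 + 6pb. Setting this equal to demand: 127 - 4pb = -66 + 6pb, so pb = 19.3.
Sellers receive ps = 19.3 + 14 = 33.3; q' = 127 − 4·19.3 = 49.8.
The subsidy expands output by 49.8 − 16.2 = 33.6 past the efficient level; on those units the gap between marginal cost and willingness to pay runs from 0 up to 14.
DWL = ½ × 14 × 33.6 = 235.2.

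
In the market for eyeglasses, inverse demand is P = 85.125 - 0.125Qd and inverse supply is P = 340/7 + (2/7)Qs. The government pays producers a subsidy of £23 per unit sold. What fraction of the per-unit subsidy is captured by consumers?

Consumer share = 7/23

Pre-subsidy: 85.125 - 0.125Q = 340/7 + (2/7)Q gives Q* = 89 and P* = 74.
With the subsidy, sellers receive Ps = Pb + 23 for each unit, where Pb is the price buyers pay.
On the curves, Pb = 85.125 - 0.125Q and Ps = 340/7 + (2/7)Q; the wedge Ps − Pb = 23 gives 340/7 + (2/7)Q − (85.125 - 0.125Q) = 23, so Q' = 145.
Then Pb = 85.125 − 0.125·145 = 67 and Ps = 340/7 + (2/7)·145 = 90.
Buyers' price falls by P* − Pb = 74 − 67 = 7; sellers' price rises by Ps − P* = 90 − 74 = 16.
So consumers capture 7/23 = 7/23 of each unit of subsidy.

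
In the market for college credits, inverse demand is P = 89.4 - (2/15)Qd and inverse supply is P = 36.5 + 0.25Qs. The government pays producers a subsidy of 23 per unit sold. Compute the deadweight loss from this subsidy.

Pre-subsidy: 89.4 - (2/15)Q = 36.5 + 0.25Q gives Q* = 138 and P* = 71.
With the subsidy, sellers receive Ps = Pb + 23 for each unit, where Pb is the price buyers pay.
On the curves, Pb = 89.4 - (2/15)Q and Ps = 36.5 + 0.25Q; the wedge Ps − Pb = 23 gives 36.5 + 0.25Q − (89.4 - (2/15)Q) = 23, so Q' = 198.
Then Pb = 89.4 − (2/15)·198 = 63 and Ps = 36.5 + 0.25·198 = 86.
The subsidy expands output by 198 − 138 = 60 past the efficient level; on those units the gap between marginal cost and willingness to pay runs from 0 up to 23.
DWL = ½ × 23 × 60 = 690.

Deadweight loss = 690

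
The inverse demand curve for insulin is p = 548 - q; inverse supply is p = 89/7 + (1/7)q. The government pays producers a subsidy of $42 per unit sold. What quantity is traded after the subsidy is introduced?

q' = 505.125

Pre-subsidy: 548 - q = 89/7 + (1/7)q gives q* = 468.375 and p* = 79.625.
With the subsidy, sellers receive ps = pb + 42 for each unit, where pb is the price buyers pay.
On the curves, pb = 548 - q and ps = 89/7 + (1/7)q; the wedge ps − pb = 42 gives 89/7 + (1/7)q − (548 - q) = 42, so q' = 505.125.
Then pb = 548 − 1·505.125 = 42.875 and ps = 89/7 + (1/7)·505.125 = 84.875.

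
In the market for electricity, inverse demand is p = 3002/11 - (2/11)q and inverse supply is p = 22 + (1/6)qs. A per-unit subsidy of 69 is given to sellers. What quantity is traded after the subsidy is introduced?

Pre-subsidy: 3002/11 - (2/11)q = 22 + (1/6)q gives q* = 720 and p* = 142.
With the subsidy, sellers receive ps = pb + 69 for each unit, where pb is the price buyers pay.
On the curves, pb = 3002/11 - (2/11)q and ps = 22 + (1/6)q; the wedge ps − pb = 69 gives 22 + (1/6)q − (3002/11 - (2/11)q) = 69, so q' = 918.
Then pb = 3002/11 − (2/11)·918 = 106 and ps = 22 + (1/6)·918 = 175.

q' = 918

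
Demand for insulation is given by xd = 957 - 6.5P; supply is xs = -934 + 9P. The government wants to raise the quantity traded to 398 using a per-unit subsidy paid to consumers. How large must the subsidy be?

At x = 398, invert demand for the buyer price: Pb = (957 − 398)/6.5 = 86; invert supply for the seller price: Ps = (398 − (-934))/9 = 148.
The subsidy must fill the gap: s = Ps − Pb = 148 − 86 = 62.

Required subsidy s = 62 per unit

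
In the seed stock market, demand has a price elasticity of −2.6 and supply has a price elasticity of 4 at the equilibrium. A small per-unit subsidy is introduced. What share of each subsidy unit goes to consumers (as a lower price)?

For a small subsidy around the equilibrium, the benefit split depends on the relative slopes, which at a point are proportional to the elasticities.
Buyer share = εs/(εs + |εd|) = 4/(4 + 2.6) = 20/33; seller share = |εd|/(εs + |εd|) = 13/33.

Consumer share = 20/33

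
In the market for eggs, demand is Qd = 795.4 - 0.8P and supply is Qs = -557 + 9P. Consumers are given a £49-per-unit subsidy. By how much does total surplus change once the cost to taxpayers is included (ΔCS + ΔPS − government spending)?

Net change in total surplus = -£882

Pre-subsidy: 795.4 - 0.8P = -557 + 9P gives P* = 138, Q* = 685.
With the rebate, buyers effectively pay Pb = Ps − 49, where Ps is the price sellers receive.
Demand in terms of Ps becomes Qd = 795.4 − 0.8(Ps − 49) = 834.6 - 0.8Ps. Setting this equal to supply: 834.6 - 0.8Ps = -557 + 9Ps, so Ps = 142.
Buyers pay Pb = 142 − 49 = 93; Q' = -557 + 9·142 = 721.
ΔCS = ½(685 + 721)(138 − 93) = 31635; ΔPS = ½(685 + 721)(142 − 138) = 2812.
Government spending = 49 × 721 = 35329.
Net change = 31635 + 2812 − 35329 = -882. The loss equals the DWL triangle ½·49·36.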